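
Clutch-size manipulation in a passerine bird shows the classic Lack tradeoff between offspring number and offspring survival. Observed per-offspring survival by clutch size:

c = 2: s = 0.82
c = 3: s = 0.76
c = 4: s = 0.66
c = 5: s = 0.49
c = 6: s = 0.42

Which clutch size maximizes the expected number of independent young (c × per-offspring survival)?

Expected independent young = c × s(c):
  c=2: 2 × 0.82 = 1.640
  c=3: 3 × 0.76 = 2.280
  c=4: 4 × 0.66 = 2.640
  c=5: 5 × 0.49 = 2.450
  c=6: 6 × 0.42 = 2.520
Maximum at c = 4 (2.640 independent young).

4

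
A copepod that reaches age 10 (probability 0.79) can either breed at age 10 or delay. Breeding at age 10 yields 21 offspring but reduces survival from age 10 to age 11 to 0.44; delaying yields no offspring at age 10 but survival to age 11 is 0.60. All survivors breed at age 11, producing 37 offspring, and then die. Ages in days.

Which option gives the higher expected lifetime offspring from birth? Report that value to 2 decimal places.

29.45

breed at age 10: R₀ = 0.79 × (21 + 0.44 × 37) = 0.79 × 37.2800 = 29.4512
delay to age 11: R₀ = 0.79 × (0.60 × 37) = 0.79 × 22.2000 = 17.5380
Higher: breed at age 10 (29.4512).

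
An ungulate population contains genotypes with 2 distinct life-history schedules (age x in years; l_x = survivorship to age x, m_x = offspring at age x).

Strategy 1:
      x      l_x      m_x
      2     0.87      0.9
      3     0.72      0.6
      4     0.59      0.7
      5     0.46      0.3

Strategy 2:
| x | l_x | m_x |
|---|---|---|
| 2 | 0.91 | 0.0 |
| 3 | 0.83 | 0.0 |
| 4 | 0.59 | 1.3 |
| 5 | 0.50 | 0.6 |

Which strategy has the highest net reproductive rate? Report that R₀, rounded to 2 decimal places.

1.77

Strategy 1: R₀ = 0.87×0.9 + 0.72×0.6 + 0.59×0.7 + 0.46×0.3 = 1.7660
Strategy 2: R₀ = 0.91×0.0 + 0.83×0.0 + 0.59×1.3 + 0.50×0.6 = 1.0670
Highest R₀: strategy 1 with 1.7660.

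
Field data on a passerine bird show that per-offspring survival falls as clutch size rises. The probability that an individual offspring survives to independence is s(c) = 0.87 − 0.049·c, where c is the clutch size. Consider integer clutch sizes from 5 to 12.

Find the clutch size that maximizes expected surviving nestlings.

9

Expected surviving nestlings = c × s(c):
  c=5: 5 × 0.625 = 3.125
  c=6: 6 × 0.576 = 3.456
  c=7: 7 × 0.527 = 3.689
  c=8: 8 × 0.478 = 3.824
  c=9: 9 × 0.429 = 3.861
  c=10: 10 × 0.380 = 3.800
  c=11: 11 × 0.331 = 3.641
  c=12: 12 × 0.282 = 3.384
Maximum at c = 9 (3.861 surviving nestlings).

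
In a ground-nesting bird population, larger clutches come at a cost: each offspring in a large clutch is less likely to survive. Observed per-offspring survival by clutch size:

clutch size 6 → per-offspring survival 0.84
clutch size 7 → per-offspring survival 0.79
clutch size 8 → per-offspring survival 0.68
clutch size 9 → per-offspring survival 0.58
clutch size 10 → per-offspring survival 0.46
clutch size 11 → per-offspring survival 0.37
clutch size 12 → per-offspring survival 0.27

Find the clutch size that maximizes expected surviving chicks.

7

Expected surviving chicks = c × s(c):
  c=6: 6 × 0.84 = 5.040
  c=7: 7 × 0.79 = 5.530
  c=8: 8 × 0.68 = 5.440
  c=9: 9 × 0.58 = 5.220
  c=10: 10 × 0.46 = 4.600
  c=11: 11 × 0.37 = 4.070
  c=12: 12 × 0.27 = 3.240
Maximum at c = 7 (5.530 surviving chicks).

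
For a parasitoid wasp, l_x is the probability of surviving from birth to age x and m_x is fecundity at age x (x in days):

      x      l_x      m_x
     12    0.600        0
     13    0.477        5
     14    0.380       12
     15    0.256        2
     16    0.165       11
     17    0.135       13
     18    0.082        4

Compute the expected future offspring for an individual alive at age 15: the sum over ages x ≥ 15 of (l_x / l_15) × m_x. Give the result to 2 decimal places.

17.23

l_15 = 0.256. Conditional survival from age 15 to x is l_x / l_15.
  x=15: (0.256/0.256) × 2 = 2.0000
  x=16: (0.165/0.256) × 11 = 7.0898
  x=17: (0.135/0.256) × 13 = 6.8555
  x=18: (0.082/0.256) × 4 = 1.2812
Sum = 2.0000 + 7.0898 + 6.8555 + 1.2812 = 17.2266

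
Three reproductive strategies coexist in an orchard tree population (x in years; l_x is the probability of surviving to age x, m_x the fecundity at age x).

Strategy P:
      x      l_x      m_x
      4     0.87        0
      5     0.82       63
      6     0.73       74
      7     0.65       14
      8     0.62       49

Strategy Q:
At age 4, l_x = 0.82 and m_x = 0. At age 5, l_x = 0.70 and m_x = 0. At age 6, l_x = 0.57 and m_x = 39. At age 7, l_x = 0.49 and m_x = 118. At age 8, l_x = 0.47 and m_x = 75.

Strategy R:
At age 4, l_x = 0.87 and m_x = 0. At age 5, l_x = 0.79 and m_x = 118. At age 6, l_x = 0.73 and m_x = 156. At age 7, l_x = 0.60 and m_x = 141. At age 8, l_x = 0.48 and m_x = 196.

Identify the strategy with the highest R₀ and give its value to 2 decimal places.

Strategy P: R₀ = 0.87×0 + 0.82×63 + 0.73×74 + 0.65×14 + 0.62×49 = 145.1600
Strategy Q: R₀ = 0.82×0 + 0.70×0 + 0.57×39 + 0.49×118 + 0.47×75 = 115.3000
Strategy R: R₀ = 0.87×0 + 0.79×118 + 0.73×156 + 0.60×141 + 0.48×196 = 385.7800
Highest R₀: strategy R with 385.7800.

385.78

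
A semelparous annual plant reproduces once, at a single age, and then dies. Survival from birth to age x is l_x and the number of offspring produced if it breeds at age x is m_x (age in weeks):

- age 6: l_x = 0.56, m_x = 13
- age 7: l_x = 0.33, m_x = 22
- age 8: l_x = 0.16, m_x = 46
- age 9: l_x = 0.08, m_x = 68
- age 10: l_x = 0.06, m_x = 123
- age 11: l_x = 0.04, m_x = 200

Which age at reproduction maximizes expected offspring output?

11

Expected offspring if breeding at age x = l_x × m_x:
  age 6: 0.56 × 13 = 7.280
  age 7: 0.33 × 22 = 7.260
  age 8: 0.16 × 46 = 7.360
  age 9: 0.08 × 68 = 5.440
  age 10: 0.06 × 123 = 7.380
  age 11: 0.04 × 200 = 8.000
Maximum at age 11 (8.000).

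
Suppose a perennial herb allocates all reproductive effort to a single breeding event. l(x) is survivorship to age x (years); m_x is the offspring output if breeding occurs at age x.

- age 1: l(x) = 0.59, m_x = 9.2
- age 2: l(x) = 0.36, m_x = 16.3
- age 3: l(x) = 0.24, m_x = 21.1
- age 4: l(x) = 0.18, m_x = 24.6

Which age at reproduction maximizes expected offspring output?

Expected offspring if breeding at age x = l(x) × m_x:
  age 1: 0.59 × 9.2 = 5.428
  age 2: 0.36 × 16.3 = 5.868
  age 3: 0.24 × 21.1 = 5.064
  age 4: 0.18 × 24.6 = 4.428
Maximum at age 2 (5.868).

2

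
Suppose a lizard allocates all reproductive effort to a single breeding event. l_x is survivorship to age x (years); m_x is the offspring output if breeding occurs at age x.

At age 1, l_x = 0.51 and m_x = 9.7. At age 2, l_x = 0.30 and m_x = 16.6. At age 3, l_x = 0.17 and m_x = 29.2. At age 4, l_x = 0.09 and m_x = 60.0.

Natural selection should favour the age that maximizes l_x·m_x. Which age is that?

Expected offspring if breeding at age x = l_x × m_x:
  age 1: 0.51 × 9.7 = 4.947
  age 2: 0.30 × 16.6 = 4.980
  age 3: 0.17 × 29.2 = 4.964
  age 4: 0.09 × 60.0 = 5.400
Maximum at age 4 (5.400).

4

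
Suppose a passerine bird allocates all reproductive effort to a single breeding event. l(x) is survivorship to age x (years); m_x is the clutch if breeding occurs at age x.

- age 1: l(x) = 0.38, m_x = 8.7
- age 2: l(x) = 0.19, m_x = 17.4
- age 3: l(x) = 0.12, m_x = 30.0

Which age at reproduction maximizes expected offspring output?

3

Expected offspring if breeding at age x = l(x) × m_x:
  age 1: 0.38 × 8.7 = 3.306
  age 2: 0.19 × 17.4 = 3.306
  age 3: 0.12 × 30.0 = 3.600
Maximum at age 3 (3.600).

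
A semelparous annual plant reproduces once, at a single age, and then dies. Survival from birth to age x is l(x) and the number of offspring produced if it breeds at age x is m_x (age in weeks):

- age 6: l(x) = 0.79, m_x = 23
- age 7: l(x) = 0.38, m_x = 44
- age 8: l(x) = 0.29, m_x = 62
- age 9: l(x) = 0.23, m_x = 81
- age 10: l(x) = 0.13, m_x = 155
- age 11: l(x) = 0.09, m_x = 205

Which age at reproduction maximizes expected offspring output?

10

Expected offspring if breeding at age x = l(x) × m_x:
  age 6: 0.79 × 23 = 18.170
  age 7: 0.38 × 44 = 16.720
  age 8: 0.29 × 62 = 17.980
  age 9: 0.23 × 81 = 18.630
  age 10: 0.13 × 155 = 20.150
  age 11: 0.09 × 205 = 18.450
Maximum at age 10 (20.150).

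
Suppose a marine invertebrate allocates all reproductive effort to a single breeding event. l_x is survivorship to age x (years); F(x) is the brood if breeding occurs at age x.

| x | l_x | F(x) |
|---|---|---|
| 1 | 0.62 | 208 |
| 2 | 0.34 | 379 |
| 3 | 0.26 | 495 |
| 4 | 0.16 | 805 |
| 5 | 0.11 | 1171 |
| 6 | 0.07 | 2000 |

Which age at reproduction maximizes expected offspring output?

Expected offspring if breeding at age x = l_x × F(x):
  age 1: 0.62 × 208 = 128.960
  age 2: 0.34 × 379 = 128.860
  age 3: 0.26 × 495 = 128.700
  age 4: 0.16 × 805 = 128.800
  age 5: 0.11 × 1171 = 128.810
  age 6: 0.07 × 2000 = 140.000
Maximum at age 6 (140.000).

6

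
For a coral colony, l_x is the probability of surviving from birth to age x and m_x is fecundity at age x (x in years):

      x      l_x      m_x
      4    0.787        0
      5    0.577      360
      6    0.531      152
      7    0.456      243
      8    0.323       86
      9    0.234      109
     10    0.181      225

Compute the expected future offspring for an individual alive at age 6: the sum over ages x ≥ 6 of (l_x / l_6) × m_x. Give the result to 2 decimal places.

l_6 = 0.531. Conditional survival from age 6 to x is l_x / l_6.
  x=6: (0.531/0.531) × 152 = 152.0000
  x=7: (0.456/0.531) × 243 = 208.6780
  x=8: (0.323/0.531) × 86 = 52.3126
  x=9: (0.234/0.531) × 109 = 48.0339
  x=10: (0.181/0.531) × 225 = 76.6949
Sum = 152.0000 + 208.6780 + 52.3126 + 48.0339 + 76.6949 = 537.7194

537.72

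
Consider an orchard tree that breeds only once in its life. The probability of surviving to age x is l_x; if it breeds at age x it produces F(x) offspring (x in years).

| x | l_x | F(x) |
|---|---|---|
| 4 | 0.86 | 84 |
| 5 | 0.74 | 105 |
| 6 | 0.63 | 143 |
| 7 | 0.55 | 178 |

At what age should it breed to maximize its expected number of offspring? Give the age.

Expected offspring if breeding at age x = l_x × F(x):
  age 4: 0.86 × 84 = 72.240
  age 5: 0.74 × 105 = 77.700
  age 6: 0.63 × 143 = 90.090
  age 7: 0.55 × 178 = 97.900
Maximum at age 7 (97.900).

7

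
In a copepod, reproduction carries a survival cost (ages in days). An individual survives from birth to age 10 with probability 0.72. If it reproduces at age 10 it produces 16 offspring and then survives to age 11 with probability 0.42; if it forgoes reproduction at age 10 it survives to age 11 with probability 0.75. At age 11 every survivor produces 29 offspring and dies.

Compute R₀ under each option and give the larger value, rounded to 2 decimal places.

breed at age 10: R₀ = 0.72 × (16 + 0.42 × 29) = 0.72 × 28.1800 = 20.2896
delay to age 11: R₀ = 0.72 × (0.75 × 29) = 0.72 × 21.7500 = 15.6600
Higher: breed at age 10 (20.2896).

20.29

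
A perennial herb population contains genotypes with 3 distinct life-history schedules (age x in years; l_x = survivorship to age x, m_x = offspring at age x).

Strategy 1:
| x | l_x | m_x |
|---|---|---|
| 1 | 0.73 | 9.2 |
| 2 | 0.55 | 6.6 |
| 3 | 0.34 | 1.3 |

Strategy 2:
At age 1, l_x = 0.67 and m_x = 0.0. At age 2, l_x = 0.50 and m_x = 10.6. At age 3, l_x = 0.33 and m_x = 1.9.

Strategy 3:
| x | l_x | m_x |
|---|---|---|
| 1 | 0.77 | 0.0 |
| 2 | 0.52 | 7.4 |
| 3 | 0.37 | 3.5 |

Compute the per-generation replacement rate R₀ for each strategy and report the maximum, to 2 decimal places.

Strategy 1: R₀ = 0.73×9.2 + 0.55×6.6 + 0.34×1.3 = 10.7880
Strategy 2: R₀ = 0.67×0.0 + 0.50×10.6 + 0.33×1.9 = 5.9270
Strategy 3: R₀ = 0.77×0.0 + 0.52×7.4 + 0.37×3.5 = 5.1430
Highest R₀: strategy 1 with 10.7880.

10.79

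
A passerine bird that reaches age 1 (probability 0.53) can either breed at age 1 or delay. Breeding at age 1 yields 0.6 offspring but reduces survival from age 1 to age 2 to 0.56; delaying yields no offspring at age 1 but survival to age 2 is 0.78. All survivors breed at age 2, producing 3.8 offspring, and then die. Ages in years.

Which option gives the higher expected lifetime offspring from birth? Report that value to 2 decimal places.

breed at age 1: R₀ = 0.53 × (0.6 + 0.56 × 3.8) = 0.53 × 2.7280 = 1.4458
delay to age 2: R₀ = 0.53 × (0.78 × 3.8) = 0.53 × 2.9640 = 1.5709
Higher: delay to age 2 (1.5709).

1.57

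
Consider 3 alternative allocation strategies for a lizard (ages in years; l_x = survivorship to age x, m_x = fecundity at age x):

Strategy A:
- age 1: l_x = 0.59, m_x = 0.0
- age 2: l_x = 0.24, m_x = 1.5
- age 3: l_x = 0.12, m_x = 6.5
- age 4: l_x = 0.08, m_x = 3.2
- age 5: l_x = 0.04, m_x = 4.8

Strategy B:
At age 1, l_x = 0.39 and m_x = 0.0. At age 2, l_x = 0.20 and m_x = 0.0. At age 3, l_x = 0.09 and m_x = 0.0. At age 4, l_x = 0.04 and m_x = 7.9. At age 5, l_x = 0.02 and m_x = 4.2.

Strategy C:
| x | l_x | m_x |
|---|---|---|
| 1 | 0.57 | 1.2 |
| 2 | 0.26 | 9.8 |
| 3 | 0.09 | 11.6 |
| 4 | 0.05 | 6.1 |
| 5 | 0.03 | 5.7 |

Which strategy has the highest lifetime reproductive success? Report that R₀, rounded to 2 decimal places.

4.75

Strategy A: R₀ = 0.59×0.0 + 0.24×1.5 + 0.12×6.5 + 0.08×3.2 + 0.04×4.8 = 1.5880
Strategy B: R₀ = 0.39×0.0 + 0.20×0.0 + 0.09×0.0 + 0.04×7.9 + 0.02×4.2 = 0.4000
Strategy C: R₀ = 0.57×1.2 + 0.26×9.8 + 0.09×11.6 + 0.05×6.1 + 0.03×5.7 = 4.7520
Highest R₀: strategy C with 4.7520.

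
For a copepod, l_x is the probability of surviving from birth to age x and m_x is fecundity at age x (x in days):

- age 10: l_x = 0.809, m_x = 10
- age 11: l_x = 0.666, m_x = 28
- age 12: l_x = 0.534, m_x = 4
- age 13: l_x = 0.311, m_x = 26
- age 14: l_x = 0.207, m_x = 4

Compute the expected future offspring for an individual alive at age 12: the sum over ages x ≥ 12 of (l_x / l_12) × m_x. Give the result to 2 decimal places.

l_12 = 0.534. Conditional survival from age 12 to x is l_x / l_12.
  x=12: (0.534/0.534) × 4 = 4.0000
  x=13: (0.311/0.534) × 26 = 15.1423
  x=14: (0.207/0.534) × 4 = 1.5506
Sum = 4.0000 + 15.1423 + 1.5506 = 20.6929

20.69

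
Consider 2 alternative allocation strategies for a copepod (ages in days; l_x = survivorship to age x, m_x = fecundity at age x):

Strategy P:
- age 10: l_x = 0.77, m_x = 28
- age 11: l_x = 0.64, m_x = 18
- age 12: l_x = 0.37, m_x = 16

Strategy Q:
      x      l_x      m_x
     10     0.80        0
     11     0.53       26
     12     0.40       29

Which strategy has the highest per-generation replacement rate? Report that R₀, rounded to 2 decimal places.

39.00

Strategy P: R₀ = 0.77×28 + 0.64×18 + 0.37×16 = 39.0000
Strategy Q: R₀ = 0.80×0 + 0.53×26 + 0.40×29 = 25.3800
Highest R₀: strategy P with 39.0000.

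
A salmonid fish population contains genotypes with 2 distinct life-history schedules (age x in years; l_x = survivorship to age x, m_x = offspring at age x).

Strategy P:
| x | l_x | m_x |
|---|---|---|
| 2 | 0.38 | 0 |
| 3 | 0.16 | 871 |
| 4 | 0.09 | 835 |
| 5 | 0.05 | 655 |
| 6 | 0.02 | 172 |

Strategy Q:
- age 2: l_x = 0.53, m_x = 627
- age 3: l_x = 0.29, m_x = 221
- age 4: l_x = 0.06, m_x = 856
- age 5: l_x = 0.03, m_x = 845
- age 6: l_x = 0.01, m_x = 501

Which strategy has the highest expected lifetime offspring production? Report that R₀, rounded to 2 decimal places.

478.12

Strategy P: R₀ = 0.38×0 + 0.16×871 + 0.09×835 + 0.05×655 + 0.02×172 = 250.7000
Strategy Q: R₀ = 0.53×627 + 0.29×221 + 0.06×856 + 0.03×845 + 0.01×501 = 478.1200
Highest R₀: strategy Q with 478.1200.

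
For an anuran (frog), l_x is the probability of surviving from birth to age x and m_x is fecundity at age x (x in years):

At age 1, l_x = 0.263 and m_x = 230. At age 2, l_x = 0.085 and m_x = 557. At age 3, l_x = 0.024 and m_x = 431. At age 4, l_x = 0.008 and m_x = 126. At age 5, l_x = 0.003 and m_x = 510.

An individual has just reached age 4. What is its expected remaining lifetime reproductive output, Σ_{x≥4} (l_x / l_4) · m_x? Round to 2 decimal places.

317.25

l_4 = 0.008. Conditional survival from age 4 to x is l_x / l_4.
  x=4: (0.008/0.008) × 126 = 126.0000
  x=5: (0.003/0.008) × 510 = 191.2500
Sum = 126.0000 + 191.2500 = 317.2500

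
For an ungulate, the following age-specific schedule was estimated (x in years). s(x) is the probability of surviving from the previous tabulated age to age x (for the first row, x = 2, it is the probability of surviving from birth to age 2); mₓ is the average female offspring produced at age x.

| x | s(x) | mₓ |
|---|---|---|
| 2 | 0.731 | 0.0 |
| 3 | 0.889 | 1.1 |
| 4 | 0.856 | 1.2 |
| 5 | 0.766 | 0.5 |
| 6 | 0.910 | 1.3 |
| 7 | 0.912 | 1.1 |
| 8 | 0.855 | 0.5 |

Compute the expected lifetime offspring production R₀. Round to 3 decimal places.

Survivorship from birth: l_x = s_2·s_3·…·s_x.
  l_2 = 0.73100
  l_3 = 0.64986
  l_4 = 0.55628
  l_5 = 0.42611
  l_6 = 0.38776
  l_7 = 0.35364
  l_8 = 0.30236
R₀ = Σ l_x mₓ:
  age 2: 0.73100 × 0.0 = 0.0000
  age 3: 0.64986 × 1.1 = 0.7148
  age 4: 0.55628 × 1.2 = 0.6675
  age 5: 0.42611 × 0.5 = 0.2131
  age 6: 0.38776 × 1.3 = 0.5041
  age 7: 0.35364 × 1.1 = 0.3890
  age 8: 0.30236 × 0.5 = 0.1512
R₀ = 0.0000 + 0.7148 + 0.6675 + 0.2131 + 0.5041 + 0.3890 + 0.1512 = 2.6397

2.640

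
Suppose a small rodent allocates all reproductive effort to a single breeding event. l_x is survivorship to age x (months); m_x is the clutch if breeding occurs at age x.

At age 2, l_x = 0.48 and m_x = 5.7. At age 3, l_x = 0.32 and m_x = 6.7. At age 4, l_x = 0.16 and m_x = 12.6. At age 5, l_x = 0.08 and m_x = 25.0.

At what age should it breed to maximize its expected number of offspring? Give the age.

2

Expected offspring if breeding at age x = l_x × m_x:
  age 2: 0.48 × 5.7 = 2.736
  age 3: 0.32 × 6.7 = 2.144
  age 4: 0.16 × 12.6 = 2.016
  age 5: 0.08 × 25.0 = 2.000
Maximum at age 2 (2.736).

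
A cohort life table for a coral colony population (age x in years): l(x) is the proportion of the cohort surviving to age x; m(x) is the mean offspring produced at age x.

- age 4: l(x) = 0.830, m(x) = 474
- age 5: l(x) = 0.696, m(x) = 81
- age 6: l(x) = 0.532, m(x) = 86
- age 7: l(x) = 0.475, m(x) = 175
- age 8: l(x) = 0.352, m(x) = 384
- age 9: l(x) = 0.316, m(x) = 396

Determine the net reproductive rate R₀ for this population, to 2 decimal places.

838.98

R₀ = Σ l(x) m(x):
  age 4: 0.830 × 474 = 393.4200
  age 5: 0.696 × 81 = 56.3760
  age 6: 0.532 × 86 = 45.7520
  age 7: 0.475 × 175 = 83.1250
  age 8: 0.352 × 384 = 135.1680
  age 9: 0.316 × 396 = 125.1360
R₀ = 393.4200 + 56.3760 + 45.7520 + 83.1250 + 135.1680 + 125.1360 = 838.9770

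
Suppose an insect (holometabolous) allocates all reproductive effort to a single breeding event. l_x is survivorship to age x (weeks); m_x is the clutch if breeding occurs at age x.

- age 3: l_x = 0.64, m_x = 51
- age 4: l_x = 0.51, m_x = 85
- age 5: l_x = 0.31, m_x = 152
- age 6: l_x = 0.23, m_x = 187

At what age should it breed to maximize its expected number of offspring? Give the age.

Expected offspring if breeding at age x = l_x × m_x:
  age 3: 0.64 × 51 = 32.640
  age 4: 0.51 × 85 = 43.350
  age 5: 0.31 × 152 = 47.120
  age 6: 0.23 × 187 = 43.010
Maximum at age 5 (47.120).

5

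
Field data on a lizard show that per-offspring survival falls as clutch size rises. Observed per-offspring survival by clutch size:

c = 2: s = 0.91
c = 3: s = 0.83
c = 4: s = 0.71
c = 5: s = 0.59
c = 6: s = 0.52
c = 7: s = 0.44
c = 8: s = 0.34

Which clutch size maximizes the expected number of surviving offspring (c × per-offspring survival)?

Expected surviving offspring = c × s(c):
  c=2: 2 × 0.91 = 1.820
  c=3: 3 × 0.83 = 2.490
  c=4: 4 × 0.71 = 2.840
  c=5: 5 × 0.59 = 2.950
  c=6: 6 × 0.52 = 3.120
  c=7: 7 × 0.44 = 3.080
  c=8: 8 × 0.34 = 2.720
Maximum at c = 6 (3.120 surviving offspring).

6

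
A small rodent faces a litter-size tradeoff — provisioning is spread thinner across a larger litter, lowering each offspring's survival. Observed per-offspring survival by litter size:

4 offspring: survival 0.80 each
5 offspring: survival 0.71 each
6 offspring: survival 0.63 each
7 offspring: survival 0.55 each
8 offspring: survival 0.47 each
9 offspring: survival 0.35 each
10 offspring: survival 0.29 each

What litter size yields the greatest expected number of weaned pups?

Expected weaned pups = c × s(c):
  c=4: 4 × 0.80 = 3.200
  c=5: 5 × 0.71 = 3.550
  c=6: 6 × 0.63 = 3.780
  c=7: 7 × 0.55 = 3.850
  c=8: 8 × 0.47 = 3.760
  c=9: 9 × 0.35 = 3.150
  c=10: 10 × 0.29 = 2.900
Maximum at c = 7 (3.850 weaned pups).

7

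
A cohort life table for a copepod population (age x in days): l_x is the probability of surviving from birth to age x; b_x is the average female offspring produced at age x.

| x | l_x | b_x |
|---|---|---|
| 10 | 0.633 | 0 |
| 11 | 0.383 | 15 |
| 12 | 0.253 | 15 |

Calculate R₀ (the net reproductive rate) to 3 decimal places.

R₀ = Σ l_x b_x:
  age 10: 0.633 × 0 = 0.0000
  age 11: 0.383 × 15 = 5.7450
  age 12: 0.253 × 15 = 3.7950
R₀ = 0.0000 + 5.7450 + 3.7950 = 9.5400

9.540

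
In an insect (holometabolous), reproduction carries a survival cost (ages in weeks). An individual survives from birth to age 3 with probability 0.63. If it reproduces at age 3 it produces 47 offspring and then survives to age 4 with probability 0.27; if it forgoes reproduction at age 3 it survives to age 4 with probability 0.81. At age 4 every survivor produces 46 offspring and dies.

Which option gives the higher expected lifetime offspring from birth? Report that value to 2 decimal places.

37.43

breed at age 3: R₀ = 0.63 × (47 + 0.27 × 46) = 0.63 × 59.4200 = 37.4346
delay to age 4: R₀ = 0.63 × (0.81 × 46) = 0.63 × 37.2600 = 23.4738
Higher: breed at age 3 (37.4346).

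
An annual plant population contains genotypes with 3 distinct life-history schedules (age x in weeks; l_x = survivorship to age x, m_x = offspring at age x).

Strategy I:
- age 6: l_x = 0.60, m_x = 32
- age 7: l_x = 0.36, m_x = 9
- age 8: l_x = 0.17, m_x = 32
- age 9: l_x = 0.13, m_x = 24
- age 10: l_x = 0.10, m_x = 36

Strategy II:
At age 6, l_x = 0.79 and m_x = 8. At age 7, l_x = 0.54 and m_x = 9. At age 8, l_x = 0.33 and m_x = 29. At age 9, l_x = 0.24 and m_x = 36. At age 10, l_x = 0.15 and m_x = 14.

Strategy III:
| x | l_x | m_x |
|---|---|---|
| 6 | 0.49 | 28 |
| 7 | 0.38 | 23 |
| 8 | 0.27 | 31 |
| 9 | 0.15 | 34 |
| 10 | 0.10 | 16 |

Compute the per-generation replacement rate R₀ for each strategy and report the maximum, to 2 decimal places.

37.53

Strategy I: R₀ = 0.60×32 + 0.36×9 + 0.17×32 + 0.13×24 + 0.10×36 = 34.6000
Strategy II: R₀ = 0.79×8 + 0.54×9 + 0.33×29 + 0.24×36 + 0.15×14 = 31.4900
Strategy III: R₀ = 0.49×28 + 0.38×23 + 0.27×31 + 0.15×34 + 0.10×16 = 37.5300
Highest R₀: strategy III with 37.5300.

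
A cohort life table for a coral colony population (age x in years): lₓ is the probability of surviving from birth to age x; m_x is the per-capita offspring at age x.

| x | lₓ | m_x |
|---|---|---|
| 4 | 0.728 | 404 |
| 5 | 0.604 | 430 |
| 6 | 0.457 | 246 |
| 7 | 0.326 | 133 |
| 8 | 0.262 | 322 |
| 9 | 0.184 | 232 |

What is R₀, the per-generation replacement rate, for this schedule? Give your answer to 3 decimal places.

R₀ = Σ lₓ m_x:
  age 4: 0.728 × 404 = 294.1120
  age 5: 0.604 × 430 = 259.7200
  age 6: 0.457 × 246 = 112.4220
  age 7: 0.326 × 133 = 43.3580
  age 8: 0.262 × 322 = 84.3640
  age 9: 0.184 × 232 = 42.6880
R₀ = 294.1120 + 259.7200 + 112.4220 + 43.3580 + 84.3640 + 42.6880 = 836.6640

836.664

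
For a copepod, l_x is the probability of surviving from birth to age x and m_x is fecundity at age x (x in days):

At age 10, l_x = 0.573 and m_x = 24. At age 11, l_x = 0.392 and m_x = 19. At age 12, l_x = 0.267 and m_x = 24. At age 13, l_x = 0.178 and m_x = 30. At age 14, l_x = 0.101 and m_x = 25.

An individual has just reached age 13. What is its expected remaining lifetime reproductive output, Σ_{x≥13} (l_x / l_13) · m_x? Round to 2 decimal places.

44.19

l_13 = 0.178. Conditional survival from age 13 to x is l_x / l_13.
  x=13: (0.178/0.178) × 30 = 30.0000
  x=14: (0.101/0.178) × 25 = 14.1854
Sum = 30.0000 + 14.1854 = 44.1854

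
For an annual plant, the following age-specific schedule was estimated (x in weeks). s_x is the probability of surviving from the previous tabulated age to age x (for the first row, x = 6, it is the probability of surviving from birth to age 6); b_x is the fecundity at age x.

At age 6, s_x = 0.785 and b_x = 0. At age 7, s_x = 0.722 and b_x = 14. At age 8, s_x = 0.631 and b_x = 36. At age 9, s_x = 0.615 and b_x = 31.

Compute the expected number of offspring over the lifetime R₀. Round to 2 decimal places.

27.63

Survivorship from birth: l_x = s_6·s_7·…·s_x.
  l_6 = 0.78500
  l_7 = 0.56677
  l_8 = 0.35763
  l_9 = 0.21994
R₀ = Σ l_x b_x:
  age 6: 0.78500 × 0 = 0.0000
  age 7: 0.56677 × 14 = 7.9348
  age 8: 0.35763 × 36 = 12.8747
  age 9: 0.21994 × 31 = 6.8181
R₀ = 0.0000 + 7.9348 + 12.8747 + 6.8181 = 27.6276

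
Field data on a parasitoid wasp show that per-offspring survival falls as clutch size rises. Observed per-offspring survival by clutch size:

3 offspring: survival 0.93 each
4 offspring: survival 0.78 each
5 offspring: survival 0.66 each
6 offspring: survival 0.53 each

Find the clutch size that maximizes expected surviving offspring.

5

Expected surviving offspring = c × s(c):
  c=3: 3 × 0.93 = 2.790
  c=4: 4 × 0.78 = 3.120
  c=5: 5 × 0.66 = 3.300
  c=6: 6 × 0.53 = 3.180
Maximum at c = 5 (3.300 surviving offspring).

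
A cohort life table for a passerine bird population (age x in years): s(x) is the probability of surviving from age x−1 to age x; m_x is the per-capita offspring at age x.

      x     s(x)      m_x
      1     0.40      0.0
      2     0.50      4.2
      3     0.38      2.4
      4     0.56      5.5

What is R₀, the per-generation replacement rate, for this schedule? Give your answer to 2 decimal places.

1.26

Survivorship from birth: l_x = s_1·s_2·…·s_x.
  l_1 = 0.40000
  l_2 = 0.20000
  l_3 = 0.07600
  l_4 = 0.04256
R₀ = Σ l_x m_x:
  age 1: 0.40000 × 0.0 = 0.0000
  age 2: 0.20000 × 4.2 = 0.8400
  age 3: 0.07600 × 2.4 = 0.1824
  age 4: 0.04256 × 5.5 = 0.2341
R₀ = 0.0000 + 0.8400 + 0.1824 + 0.2341 = 1.2565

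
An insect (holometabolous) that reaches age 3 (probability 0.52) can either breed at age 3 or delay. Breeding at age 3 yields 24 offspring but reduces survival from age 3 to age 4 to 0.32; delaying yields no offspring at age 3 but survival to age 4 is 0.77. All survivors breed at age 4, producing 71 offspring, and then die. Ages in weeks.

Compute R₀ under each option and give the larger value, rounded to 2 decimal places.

28.43

breed at age 3: R₀ = 0.52 × (24 + 0.32 × 71) = 0.52 × 46.7200 = 24.2944
delay to age 4: R₀ = 0.52 × (0.77 × 71) = 0.52 × 54.6700 = 28.4284
Higher: delay to age 4 (28.4284).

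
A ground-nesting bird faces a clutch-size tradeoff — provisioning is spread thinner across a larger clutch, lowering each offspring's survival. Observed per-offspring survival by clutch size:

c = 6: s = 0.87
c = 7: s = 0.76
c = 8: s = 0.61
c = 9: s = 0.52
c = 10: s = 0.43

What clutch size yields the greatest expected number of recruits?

7

Expected recruits = c × s(c):
  c=6: 6 × 0.87 = 5.220
  c=7: 7 × 0.76 = 5.320
  c=8: 8 × 0.61 = 4.880
  c=9: 9 × 0.52 = 4.680
  c=10: 10 × 0.43 = 4.300
Maximum at c = 7 (5.320 recruits).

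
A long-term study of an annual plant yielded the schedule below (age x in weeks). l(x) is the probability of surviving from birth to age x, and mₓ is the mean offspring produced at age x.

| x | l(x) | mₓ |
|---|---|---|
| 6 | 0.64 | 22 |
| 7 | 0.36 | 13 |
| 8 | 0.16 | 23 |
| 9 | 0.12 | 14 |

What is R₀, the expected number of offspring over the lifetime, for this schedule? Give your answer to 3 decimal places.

R₀ = Σ l(x) mₓ:
  age 6: 0.64 × 22 = 14.0800
  age 7: 0.36 × 13 = 4.6800
  age 8: 0.16 × 23 = 3.6800
  age 9: 0.12 × 14 = 1.6800
R₀ = 14.0800 + 4.6800 + 3.6800 + 1.6800 = 24.1200

24.120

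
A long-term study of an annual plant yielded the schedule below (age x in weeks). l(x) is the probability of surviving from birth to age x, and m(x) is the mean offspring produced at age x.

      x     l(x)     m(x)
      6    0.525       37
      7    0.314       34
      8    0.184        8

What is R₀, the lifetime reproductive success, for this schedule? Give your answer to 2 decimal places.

R₀ = Σ l(x) m(x):
  age 6: 0.525 × 37 = 19.4250
  age 7: 0.314 × 34 = 10.6760
  age 8: 0.184 × 8 = 1.4720
R₀ = 19.4250 + 10.6760 + 1.4720 = 31.5730

31.57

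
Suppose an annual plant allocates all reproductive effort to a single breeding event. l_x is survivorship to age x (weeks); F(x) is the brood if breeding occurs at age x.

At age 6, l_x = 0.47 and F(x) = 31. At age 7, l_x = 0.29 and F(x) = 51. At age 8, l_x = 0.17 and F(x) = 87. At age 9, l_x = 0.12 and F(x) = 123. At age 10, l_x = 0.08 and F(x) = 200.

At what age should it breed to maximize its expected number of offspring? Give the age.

10

Expected offspring if breeding at age x = l_x × F(x):
  age 6: 0.47 × 31 = 14.570
  age 7: 0.29 × 51 = 14.790
  age 8: 0.17 × 87 = 14.790
  age 9: 0.12 × 123 = 14.760
  age 10: 0.08 × 200 = 16.000
Maximum at age 10 (16.000).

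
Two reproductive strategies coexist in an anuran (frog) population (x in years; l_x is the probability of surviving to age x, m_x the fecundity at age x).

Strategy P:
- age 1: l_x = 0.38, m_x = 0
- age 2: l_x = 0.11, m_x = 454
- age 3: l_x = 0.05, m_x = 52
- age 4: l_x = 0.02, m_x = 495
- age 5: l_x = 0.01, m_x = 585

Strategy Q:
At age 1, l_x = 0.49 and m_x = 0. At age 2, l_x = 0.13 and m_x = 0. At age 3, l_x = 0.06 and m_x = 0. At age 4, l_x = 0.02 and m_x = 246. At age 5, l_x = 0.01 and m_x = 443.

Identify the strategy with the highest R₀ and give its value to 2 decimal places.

Strategy P: R₀ = 0.38×0 + 0.11×454 + 0.05×52 + 0.02×495 + 0.01×585 = 68.2900
Strategy Q: R₀ = 0.49×0 + 0.13×0 + 0.06×0 + 0.02×246 + 0.01×443 = 9.3500
Highest R₀: strategy P with 68.2900.

68.29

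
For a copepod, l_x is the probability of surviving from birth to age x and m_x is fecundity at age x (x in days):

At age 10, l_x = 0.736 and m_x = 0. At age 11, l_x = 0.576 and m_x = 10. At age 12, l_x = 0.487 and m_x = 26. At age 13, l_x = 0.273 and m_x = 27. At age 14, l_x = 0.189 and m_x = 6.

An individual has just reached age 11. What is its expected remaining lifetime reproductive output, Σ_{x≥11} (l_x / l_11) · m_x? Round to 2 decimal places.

l_11 = 0.576. Conditional survival from age 11 to x is l_x / l_11.
  x=11: (0.576/0.576) × 10 = 10.0000
  x=12: (0.487/0.576) × 26 = 21.9826
  x=13: (0.273/0.576) × 27 = 12.7969
  x=14: (0.189/0.576) × 6 = 1.9688
Sum = 10.0000 + 21.9826 + 12.7969 + 1.9688 = 46.7483

46.75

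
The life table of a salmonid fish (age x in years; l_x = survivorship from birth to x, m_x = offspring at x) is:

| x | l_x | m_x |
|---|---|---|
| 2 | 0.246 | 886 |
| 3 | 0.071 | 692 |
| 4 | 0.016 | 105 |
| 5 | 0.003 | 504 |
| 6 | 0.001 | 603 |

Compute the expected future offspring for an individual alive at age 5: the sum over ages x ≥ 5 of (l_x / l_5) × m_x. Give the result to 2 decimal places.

705.00

l_5 = 0.003. Conditional survival from age 5 to x is l_x / l_5.
  x=5: (0.003/0.003) × 504 = 504.0000
  x=6: (0.001/0.003) × 603 = 201.0000
Sum = 504.0000 + 201.0000 = 705.0000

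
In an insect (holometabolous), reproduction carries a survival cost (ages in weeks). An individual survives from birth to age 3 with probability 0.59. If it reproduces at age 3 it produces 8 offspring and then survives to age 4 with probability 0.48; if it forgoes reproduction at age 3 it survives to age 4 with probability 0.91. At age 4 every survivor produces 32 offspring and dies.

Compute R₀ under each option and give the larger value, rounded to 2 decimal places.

17.18

breed at age 3: R₀ = 0.59 × (8 + 0.48 × 32) = 0.59 × 23.3600 = 13.7824
delay to age 4: R₀ = 0.59 × (0.91 × 32) = 0.59 × 29.1200 = 17.1808
Higher: delay to age 4 (17.1808).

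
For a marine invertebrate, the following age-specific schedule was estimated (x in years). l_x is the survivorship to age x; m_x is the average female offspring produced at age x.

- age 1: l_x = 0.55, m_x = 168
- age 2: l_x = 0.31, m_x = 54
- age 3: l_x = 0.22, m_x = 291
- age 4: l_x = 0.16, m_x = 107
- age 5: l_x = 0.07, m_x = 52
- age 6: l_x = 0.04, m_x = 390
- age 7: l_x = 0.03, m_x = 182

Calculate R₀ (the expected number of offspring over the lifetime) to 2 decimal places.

R₀ = Σ l_x m_x:
  age 1: 0.55 × 168 = 92.4000
  age 2: 0.31 × 54 = 16.7400
  age 3: 0.22 × 291 = 64.0200
  age 4: 0.16 × 107 = 17.1200
  age 5: 0.07 × 52 = 3.6400
  age 6: 0.04 × 390 = 15.6000
  age 7: 0.03 × 182 = 5.4600
R₀ = 92.4000 + 16.7400 + 64.0200 + 17.1200 + 3.6400 + 15.6000 + 5.4600 = 214.9800

214.98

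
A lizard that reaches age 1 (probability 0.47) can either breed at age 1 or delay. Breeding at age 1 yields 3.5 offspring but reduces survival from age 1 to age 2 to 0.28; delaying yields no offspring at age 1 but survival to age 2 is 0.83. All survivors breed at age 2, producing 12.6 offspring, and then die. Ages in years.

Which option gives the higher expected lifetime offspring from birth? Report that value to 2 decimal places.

4.92

breed at age 1: R₀ = 0.47 × (3.5 + 0.28 × 12.6) = 0.47 × 7.0280 = 3.3032
delay to age 2: R₀ = 0.47 × (0.83 × 12.6) = 0.47 × 10.4580 = 4.9153
Higher: delay to age 2 (4.9153).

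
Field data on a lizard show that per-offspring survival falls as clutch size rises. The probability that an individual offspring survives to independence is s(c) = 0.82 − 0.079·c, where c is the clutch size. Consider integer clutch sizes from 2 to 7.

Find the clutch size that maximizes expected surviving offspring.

5

Expected surviving offspring = c × s(c):
  c=2: 2 × 0.662 = 1.324
  c=3: 3 × 0.583 = 1.749
  c=4: 4 × 0.504 = 2.016
  c=5: 5 × 0.425 = 2.125
  c=6: 6 × 0.346 = 2.076
  c=7: 7 × 0.267 = 1.869
Maximum at c = 5 (2.125 surviving offspring).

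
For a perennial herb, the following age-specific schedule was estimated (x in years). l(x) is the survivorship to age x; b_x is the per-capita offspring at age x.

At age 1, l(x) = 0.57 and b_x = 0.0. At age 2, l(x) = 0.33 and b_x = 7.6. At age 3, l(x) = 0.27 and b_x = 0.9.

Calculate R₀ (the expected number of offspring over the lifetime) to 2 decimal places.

2.75

R₀ = Σ l(x) b_x:
  age 1: 0.57 × 0.0 = 0.0000
  age 2: 0.33 × 7.6 = 2.5080
  age 3: 0.27 × 0.9 = 0.2430
R₀ = 0.0000 + 2.5080 + 0.2430 = 2.7510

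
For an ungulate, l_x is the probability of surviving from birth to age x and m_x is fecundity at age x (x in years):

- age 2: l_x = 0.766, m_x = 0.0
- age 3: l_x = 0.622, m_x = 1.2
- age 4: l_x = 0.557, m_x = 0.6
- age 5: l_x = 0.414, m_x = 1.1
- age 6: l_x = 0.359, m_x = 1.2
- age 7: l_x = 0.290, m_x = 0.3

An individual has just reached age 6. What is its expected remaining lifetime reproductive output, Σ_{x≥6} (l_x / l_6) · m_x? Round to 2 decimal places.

1.44

l_6 = 0.359. Conditional survival from age 6 to x is l_x / l_6.
  x=6: (0.359/0.359) × 1.2 = 1.2000
  x=7: (0.290/0.359) × 0.3 = 0.2423
Sum = 1.2000 + 0.2423 = 1.4423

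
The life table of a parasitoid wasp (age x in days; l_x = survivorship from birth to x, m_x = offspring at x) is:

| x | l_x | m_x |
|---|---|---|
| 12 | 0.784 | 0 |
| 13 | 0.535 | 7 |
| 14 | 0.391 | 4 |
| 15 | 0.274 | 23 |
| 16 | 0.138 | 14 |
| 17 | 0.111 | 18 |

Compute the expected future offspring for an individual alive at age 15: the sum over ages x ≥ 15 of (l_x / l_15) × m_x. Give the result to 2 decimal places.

l_15 = 0.274. Conditional survival from age 15 to x is l_x / l_15.
  x=15: (0.274/0.274) × 23 = 23.0000
  x=16: (0.138/0.274) × 14 = 7.0511
  x=17: (0.111/0.274) × 18 = 7.2920
Sum = 23.0000 + 7.0511 + 7.2920 = 37.3431

37.34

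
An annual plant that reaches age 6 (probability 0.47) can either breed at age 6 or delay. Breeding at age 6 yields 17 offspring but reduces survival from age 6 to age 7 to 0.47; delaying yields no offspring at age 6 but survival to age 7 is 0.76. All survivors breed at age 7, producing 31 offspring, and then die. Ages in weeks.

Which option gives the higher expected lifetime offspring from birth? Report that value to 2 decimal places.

14.84

breed at age 6: R₀ = 0.47 × (17 + 0.47 × 31) = 0.47 × 31.5700 = 14.8379
delay to age 7: R₀ = 0.47 × (0.76 × 31) = 0.47 × 23.5600 = 11.0732
Higher: breed at age 6 (14.8379).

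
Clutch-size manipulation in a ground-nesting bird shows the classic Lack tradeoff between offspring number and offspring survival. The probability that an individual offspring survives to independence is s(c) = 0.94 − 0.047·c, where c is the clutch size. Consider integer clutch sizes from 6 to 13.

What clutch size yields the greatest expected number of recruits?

Expected recruits = c × s(c):
  c=6: 6 × 0.658 = 3.948
  c=7: 7 × 0.611 = 4.277
  c=8: 8 × 0.564 = 4.512
  c=9: 9 × 0.517 = 4.653
  c=10: 10 × 0.470 = 4.700
  c=11: 11 × 0.423 = 4.653
  c=12: 12 × 0.376 = 4.512
  c=13: 13 × 0.329 = 4.277
Maximum at c = 10 (4.700 recruits).

10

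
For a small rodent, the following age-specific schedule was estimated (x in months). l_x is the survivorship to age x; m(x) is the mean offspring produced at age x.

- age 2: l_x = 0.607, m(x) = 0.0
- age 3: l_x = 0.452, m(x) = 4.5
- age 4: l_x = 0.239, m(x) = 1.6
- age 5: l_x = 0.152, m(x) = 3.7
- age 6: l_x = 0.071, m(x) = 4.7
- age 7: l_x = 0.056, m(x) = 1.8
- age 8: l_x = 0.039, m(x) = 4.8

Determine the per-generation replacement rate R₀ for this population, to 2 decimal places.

R₀ = Σ l_x m(x):
  age 2: 0.607 × 0.0 = 0.0000
  age 3: 0.452 × 4.5 = 2.0340
  age 4: 0.239 × 1.6 = 0.3824
  age 5: 0.152 × 3.7 = 0.5624
  age 6: 0.071 × 4.7 = 0.3337
  age 7: 0.056 × 1.8 = 0.1008
  age 8: 0.039 × 4.8 = 0.1872
R₀ = 0.0000 + 2.0340 + 0.3824 + 0.5624 + 0.3337 + 0.1008 + 0.1872 = 3.6005

3.60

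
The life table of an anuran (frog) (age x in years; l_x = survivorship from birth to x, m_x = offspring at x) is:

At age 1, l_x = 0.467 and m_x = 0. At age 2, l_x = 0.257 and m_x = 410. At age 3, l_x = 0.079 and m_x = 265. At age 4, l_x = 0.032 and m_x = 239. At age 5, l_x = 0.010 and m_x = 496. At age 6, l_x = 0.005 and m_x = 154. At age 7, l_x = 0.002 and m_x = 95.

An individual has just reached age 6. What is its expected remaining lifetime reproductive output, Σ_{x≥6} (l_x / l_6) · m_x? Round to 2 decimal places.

192.00

l_6 = 0.005. Conditional survival from age 6 to x is l_x / l_6.
  x=6: (0.005/0.005) × 154 = 154.0000
  x=7: (0.002/0.005) × 95 = 38.0000
Sum = 154.0000 + 38.0000 = 192.0000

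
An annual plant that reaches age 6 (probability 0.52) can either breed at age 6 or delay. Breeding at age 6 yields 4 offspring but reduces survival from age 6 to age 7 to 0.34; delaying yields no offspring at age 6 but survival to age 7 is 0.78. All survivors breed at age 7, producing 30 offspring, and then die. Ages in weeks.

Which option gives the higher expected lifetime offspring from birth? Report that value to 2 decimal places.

breed at age 6: R₀ = 0.52 × (4 + 0.34 × 30) = 0.52 × 14.2000 = 7.3840
delay to age 7: R₀ = 0.52 × (0.78 × 30) = 0.52 × 23.4000 = 12.1680
Higher: delay to age 7 (12.1680).

12.17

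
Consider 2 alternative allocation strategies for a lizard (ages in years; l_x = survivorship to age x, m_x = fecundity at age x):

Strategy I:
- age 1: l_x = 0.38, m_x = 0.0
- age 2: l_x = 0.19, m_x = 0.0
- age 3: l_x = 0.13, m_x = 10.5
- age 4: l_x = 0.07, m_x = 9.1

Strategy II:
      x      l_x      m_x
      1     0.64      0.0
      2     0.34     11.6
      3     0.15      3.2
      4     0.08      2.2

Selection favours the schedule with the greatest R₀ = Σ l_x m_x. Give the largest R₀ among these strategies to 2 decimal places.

4.60

Strategy I: R₀ = 0.38×0.0 + 0.19×0.0 + 0.13×10.5 + 0.07×9.1 = 2.0020
Strategy II: R₀ = 0.64×0.0 + 0.34×11.6 + 0.15×3.2 + 0.08×2.2 = 4.6000
Highest R₀: strategy II with 4.6000.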